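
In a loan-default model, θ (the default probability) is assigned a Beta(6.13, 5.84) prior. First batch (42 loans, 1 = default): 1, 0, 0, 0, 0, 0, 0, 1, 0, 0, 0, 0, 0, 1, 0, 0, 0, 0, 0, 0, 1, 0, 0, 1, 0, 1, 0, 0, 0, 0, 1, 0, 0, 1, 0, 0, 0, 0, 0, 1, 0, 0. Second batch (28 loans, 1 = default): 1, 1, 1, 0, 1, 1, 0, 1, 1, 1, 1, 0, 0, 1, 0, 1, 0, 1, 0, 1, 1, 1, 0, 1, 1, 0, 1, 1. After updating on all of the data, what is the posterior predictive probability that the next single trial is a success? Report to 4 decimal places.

0.4164

The Beta prior is conjugate to a Binomial/Bernoulli likelihood; the update adds successes to α and failures to β.
After batch 1: Beta(6.13+9, 5.84+33) = Beta(15.13, 38.84).
After batch 2: Beta(15.13+19, 38.84+9) = Beta(34.13, 47.84).
For a single future Bernoulli trial, P(success | data) = α/(α+β) = 0.4164.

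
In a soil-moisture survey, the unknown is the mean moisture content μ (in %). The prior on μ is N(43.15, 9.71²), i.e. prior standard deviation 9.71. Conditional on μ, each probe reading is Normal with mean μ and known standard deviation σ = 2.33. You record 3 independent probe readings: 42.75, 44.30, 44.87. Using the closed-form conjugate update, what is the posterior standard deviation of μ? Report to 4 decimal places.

For Normal data with known variance σ², a Normal(μ₀, σ₀²) prior on μ is conjugate. Posterior precision = 1/σ₀² + n/σ²; posterior mean is the precision-weighted average of μ₀ and x̄.
σ₀² = 9.71² = 94.2841, σ² = 2.33² = 5.4289; σ² + n·σ₀² = 5.4289 + 3·94.2841 = 288.2812.
Posterior precision = 1/σ₀² + n/σ² = 1/94.2841 + 3/5.4289 = (σ² + n·σ₀²)/(σ₀²σ²) = 288.2812/(94.2841·5.4289); posterior variance σₙ² = σ₀²σ²/(σ² + n·σ₀²) = 94.2841·5.4289/288.2812 = 1.775554.
Posterior SD = √σₙ² = √(94.2841·5.4289/288.2812) = 1.3325.

1.3325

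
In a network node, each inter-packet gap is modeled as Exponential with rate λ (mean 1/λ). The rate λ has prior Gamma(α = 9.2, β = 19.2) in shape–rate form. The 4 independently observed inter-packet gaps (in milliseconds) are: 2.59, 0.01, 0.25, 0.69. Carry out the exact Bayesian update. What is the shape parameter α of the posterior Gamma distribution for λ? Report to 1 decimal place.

13.2

With a Gamma(shape α, rate β) prior on the exponential rate λ, the posterior after n observations with total T = Σxᵢ is Gamma(α+n, β+T).
Sum of observations T = 3.54 milliseconds; n = 4.
Posterior: Gamma(9.2+4, 19.2+3.54) = Gamma(13.2, 22.74).
Posterior α = 13.2.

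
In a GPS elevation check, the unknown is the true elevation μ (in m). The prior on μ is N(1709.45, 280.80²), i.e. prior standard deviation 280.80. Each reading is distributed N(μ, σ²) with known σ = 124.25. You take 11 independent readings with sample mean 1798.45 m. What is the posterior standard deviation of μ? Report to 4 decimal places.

For Normal data with known variance σ², a Normal(μ₀, σ₀²) prior on μ is conjugate. Posterior precision = 1/σ₀² + n/σ²; posterior mean is the precision-weighted average of μ₀ and x̄.
σ₀² = 280.80² = 78848.64, σ² = 124.25² = 15438.0625; σ² + n·σ₀² = 15438.0625 + 11·78848.64 = 882773.1025.
Posterior precision = 1/σ₀² + n/σ² = 1/78848.64 + 11/15438.0625 = (σ² + n·σ₀²)/(σ₀²σ²) = 882773.1025/(78848.64·15438.0625); posterior variance σₙ² = σ₀²σ²/(σ² + n·σ₀²) = 78848.64·15438.0625/882773.1025 = 1378.916314.
Posterior SD = √σₙ² = √(78848.64·15438.0625/882773.1025) = 37.1338.

37.1338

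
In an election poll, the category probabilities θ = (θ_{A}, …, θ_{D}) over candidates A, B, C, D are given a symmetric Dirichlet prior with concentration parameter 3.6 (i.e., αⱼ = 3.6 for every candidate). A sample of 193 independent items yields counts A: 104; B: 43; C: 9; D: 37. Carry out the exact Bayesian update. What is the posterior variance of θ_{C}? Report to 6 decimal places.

0.000274

The Dirichlet prior is conjugate to the Multinomial likelihood: each posterior αⱼ = prior αⱼ + observed count nⱼ.
Posterior concentration: (107.6, 46.6, 12.6, 40.6), total = 207.4.
Var[θ_j] = α_j(Σα−α_j)/((Σα)²(Σα+1)) = 12.6·194.8/(207.4²·208.4) = 0.000274.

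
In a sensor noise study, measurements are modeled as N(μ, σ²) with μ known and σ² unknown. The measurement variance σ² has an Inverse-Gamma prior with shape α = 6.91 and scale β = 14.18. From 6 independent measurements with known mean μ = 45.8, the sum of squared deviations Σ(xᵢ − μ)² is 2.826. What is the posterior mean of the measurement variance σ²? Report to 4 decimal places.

1.7501

With known mean μ and an Inverse-Gamma(α, β) prior on σ², the Normal likelihood is conjugate: posterior is Inv-Gamma(α + n/2, β + Σ(xᵢ−μ)²/2).
Posterior: Inv-Gamma(6.91 + 6/2, 14.18 + 2.826/2) = Inv-Gamma(9.91, 15.5930).
E[σ²|data] = β/(α−1) = 15.5930/8.91 = 1.7501.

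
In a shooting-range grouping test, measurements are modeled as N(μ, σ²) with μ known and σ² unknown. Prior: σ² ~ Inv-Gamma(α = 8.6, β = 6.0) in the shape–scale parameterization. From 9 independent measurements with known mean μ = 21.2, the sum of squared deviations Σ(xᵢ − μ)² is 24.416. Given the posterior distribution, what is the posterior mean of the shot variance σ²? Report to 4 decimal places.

1.5048

With known mean μ and an Inverse-Gamma(α, β) prior on σ², the Normal likelihood is conjugate: posterior is Inv-Gamma(α + n/2, β + Σ(xᵢ−μ)²/2).
Posterior: Inv-Gamma(8.6 + 9/2, 6.0 + 24.416/2) = Inv-Gamma(13.10, 18.2080).
E[σ²|data] = β/(α−1) = 18.2080/12.10 = 1.5048.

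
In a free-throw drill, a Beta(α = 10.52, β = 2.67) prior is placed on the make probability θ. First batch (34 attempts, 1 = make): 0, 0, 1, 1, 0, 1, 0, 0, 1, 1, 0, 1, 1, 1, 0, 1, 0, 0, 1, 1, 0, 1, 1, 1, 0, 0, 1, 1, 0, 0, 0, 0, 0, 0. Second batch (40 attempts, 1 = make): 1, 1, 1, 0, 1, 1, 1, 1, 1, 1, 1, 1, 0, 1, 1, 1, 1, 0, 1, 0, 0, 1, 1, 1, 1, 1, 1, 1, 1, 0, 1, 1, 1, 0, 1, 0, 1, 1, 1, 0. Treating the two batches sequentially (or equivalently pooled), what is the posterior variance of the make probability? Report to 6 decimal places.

0.002546

The Beta prior is conjugate to a Binomial/Bernoulli likelihood; the update adds successes to α and failures to β.
After batch 1: Beta(10.52+16, 2.67+18) = Beta(26.52, 20.67).
After batch 2: Beta(26.52+31, 20.67+9) = Beta(57.52, 29.67).
Var = αβ/((α+β)²(α+β+1)) = 57.52·29.67/(87.19²·88.19) = 0.002546.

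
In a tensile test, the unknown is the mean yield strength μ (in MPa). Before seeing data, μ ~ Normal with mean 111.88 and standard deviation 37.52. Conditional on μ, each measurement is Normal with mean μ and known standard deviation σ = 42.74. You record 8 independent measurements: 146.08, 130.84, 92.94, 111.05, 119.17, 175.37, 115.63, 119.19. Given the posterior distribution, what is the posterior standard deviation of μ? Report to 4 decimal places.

14.0168

For Normal data with known variance σ², a Normal(μ₀, σ₀²) prior on μ is conjugate. Posterior precision = 1/σ₀² + n/σ²; posterior mean is the precision-weighted average of μ₀ and x̄.
σ₀² = 37.52² = 1407.7504, σ² = 42.74² = 1826.7076; σ² + n·σ₀² = 1826.7076 + 8·1407.7504 = 13088.7108.
Posterior precision = 1/σ₀² + n/σ² = 1/1407.7504 + 8/1826.7076 = (σ² + n·σ₀²)/(σ₀²σ²) = 13088.7108/(1407.7504·1826.7076); posterior variance σₙ² = σ₀²σ²/(σ² + n·σ₀²) = 1407.7504·1826.7076/13088.7108 = 196.470714.
Posterior SD = √σₙ² = √(1407.7504·1826.7076/13088.7108) = 14.0168.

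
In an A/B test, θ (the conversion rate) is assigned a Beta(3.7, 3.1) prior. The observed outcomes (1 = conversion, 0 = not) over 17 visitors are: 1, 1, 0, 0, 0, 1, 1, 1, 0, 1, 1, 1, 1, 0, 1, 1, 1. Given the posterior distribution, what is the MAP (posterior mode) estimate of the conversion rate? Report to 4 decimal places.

0.6743

The Beta prior is conjugate to a Binomial/Bernoulli likelihood; the update adds successes to α and failures to β.
Posterior: Beta(α+k, β+n−k) = Beta(3.7+12, 3.1+5) = Beta(15.7, 8.1).
Mode of Beta(a,b) for a,b>1 is (a−1)/(a+b−2) = 14.7/21.8 = 0.6743.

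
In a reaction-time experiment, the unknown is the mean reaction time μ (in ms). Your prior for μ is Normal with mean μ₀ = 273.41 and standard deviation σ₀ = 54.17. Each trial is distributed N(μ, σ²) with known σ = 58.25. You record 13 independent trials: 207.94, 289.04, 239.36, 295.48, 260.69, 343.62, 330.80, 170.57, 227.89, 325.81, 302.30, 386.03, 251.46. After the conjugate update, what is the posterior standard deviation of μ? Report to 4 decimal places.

For Normal data with known variance σ², a Normal(μ₀, σ₀²) prior on μ is conjugate. Posterior precision = 1/σ₀² + n/σ²; posterior mean is the precision-weighted average of μ₀ and x̄.
σ₀² = 54.17² = 2934.3889, σ² = 58.25² = 3393.0625; σ² + n·σ₀² = 3393.0625 + 13·2934.3889 = 41540.1182.
Posterior precision = 1/σ₀² + n/σ² = 1/2934.3889 + 13/3393.0625 = (σ² + n·σ₀²)/(σ₀²σ²) = 41540.1182/(2934.3889·3393.0625); posterior variance σₙ² = σ₀²σ²/(σ² + n·σ₀²) = 2934.3889·3393.0625/41540.1182 = 239.685523.
Posterior SD = √σₙ² = √(2934.3889·3393.0625/41540.1182) = 15.4818.

15.4818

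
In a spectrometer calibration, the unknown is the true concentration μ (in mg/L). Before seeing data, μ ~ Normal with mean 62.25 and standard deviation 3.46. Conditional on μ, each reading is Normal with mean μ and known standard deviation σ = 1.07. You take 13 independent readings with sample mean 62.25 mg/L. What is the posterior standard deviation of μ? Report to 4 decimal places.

0.2957

For Normal data with known variance σ², a Normal(μ₀, σ₀²) prior on μ is conjugate. Posterior precision = 1/σ₀² + n/σ²; posterior mean is the precision-weighted average of μ₀ and x̄.
σ₀² = 3.46² = 11.9716, σ² = 1.07² = 1.1449; σ² + n·σ₀² = 1.1449 + 13·11.9716 = 156.7757.
Posterior precision = 1/σ₀² + n/σ² = 1/11.9716 + 13/1.1449 = (σ² + n·σ₀²)/(σ₀²σ²) = 156.7757/(11.9716·1.1449); posterior variance σₙ² = σ₀²σ²/(σ² + n·σ₀²) = 11.9716·1.1449/156.7757 = 0.087426.
Posterior SD = √σₙ² = √(11.9716·1.1449/156.7757) = 0.2957.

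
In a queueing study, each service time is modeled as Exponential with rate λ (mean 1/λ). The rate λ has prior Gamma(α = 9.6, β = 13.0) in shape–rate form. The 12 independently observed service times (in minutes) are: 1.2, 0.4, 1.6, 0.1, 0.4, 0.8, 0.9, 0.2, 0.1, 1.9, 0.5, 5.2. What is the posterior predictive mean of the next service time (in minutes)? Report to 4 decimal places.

1.2767

With a Gamma(shape α, rate β) prior on the exponential rate λ, the posterior after n observations with total T = Σxᵢ is Gamma(α+n, β+T).
Sum of observations T = 13.3 minutes; n = 12.
Posterior: Gamma(9.6+12, 13.0+13.3) = Gamma(21.6, 26.3).
The predictive distribution for the next observation is Lomax; its mean is β/(α−1) = 26.3/20.6 = 1.2767.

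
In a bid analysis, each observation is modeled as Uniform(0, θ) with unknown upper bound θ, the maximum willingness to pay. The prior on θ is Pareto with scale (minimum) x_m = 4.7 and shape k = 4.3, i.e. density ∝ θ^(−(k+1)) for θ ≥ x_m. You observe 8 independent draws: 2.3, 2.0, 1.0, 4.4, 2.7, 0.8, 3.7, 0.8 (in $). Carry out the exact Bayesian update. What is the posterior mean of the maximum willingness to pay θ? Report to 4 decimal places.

A Pareto(scale x_m, shape k) prior on the upper bound θ of Uniform(0, θ) is conjugate: posterior is Pareto(max(x_m, max xᵢ), k + n).
Sample maximum = 4.4; prior scale x_m = 4.7 → posterior scale = max = 4.7.
Posterior shape = 4.3 + 8 = 12.3.
E[θ|data] = k·x_m/(k−1) = 12.3·4.7/11.3 = 5.1159.

5.1159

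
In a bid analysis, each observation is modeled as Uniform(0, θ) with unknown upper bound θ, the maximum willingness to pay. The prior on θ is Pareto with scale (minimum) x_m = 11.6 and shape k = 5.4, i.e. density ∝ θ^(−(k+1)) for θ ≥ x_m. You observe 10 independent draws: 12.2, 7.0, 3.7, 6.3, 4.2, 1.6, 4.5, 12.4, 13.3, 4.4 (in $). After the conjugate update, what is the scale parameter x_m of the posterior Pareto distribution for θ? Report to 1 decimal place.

A Pareto(scale x_m, shape k) prior on the upper bound θ of Uniform(0, θ) is conjugate: posterior is Pareto(max(x_m, max xᵢ), k + n).
Sample maximum = 13.3; prior scale x_m = 11.6 → posterior scale = max = 13.3.
Posterior shape = 5.4 + 10 = 15.4.
Posterior scale x_m = 13.3.

13.3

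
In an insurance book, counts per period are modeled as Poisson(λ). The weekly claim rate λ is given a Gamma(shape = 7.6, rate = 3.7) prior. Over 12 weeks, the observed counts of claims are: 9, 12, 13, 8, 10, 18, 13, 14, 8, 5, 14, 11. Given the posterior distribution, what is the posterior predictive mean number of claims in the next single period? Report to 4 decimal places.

9.0828

With a Gamma(shape α, rate β) prior, the Poisson likelihood is conjugate: the posterior is Gamma(α + ΣXᵢ, β + n).
Sum of counts S = 135 over n = 12 weeks.
Posterior: Gamma(α+S, β+n) = Gamma(7.6+135, 3.7+12) = Gamma(142.6, 15.7).
The predictive distribution for one future period is NegBinom with mean α/β = 9.0828.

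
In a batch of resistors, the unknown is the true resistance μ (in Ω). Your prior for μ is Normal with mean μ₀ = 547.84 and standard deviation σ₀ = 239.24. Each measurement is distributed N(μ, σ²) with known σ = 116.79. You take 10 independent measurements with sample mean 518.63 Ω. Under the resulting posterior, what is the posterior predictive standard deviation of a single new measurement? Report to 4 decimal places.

For Normal data with known variance σ², a Normal(μ₀, σ₀²) prior on μ is conjugate. Posterior precision = 1/σ₀² + n/σ²; posterior mean is the precision-weighted average of μ₀ and x̄.
σ₀² = 239.24² = 57235.7776, σ² = 116.79² = 13639.9041; σ² + n·σ₀² = 13639.9041 + 10·57235.7776 = 585997.6801.
Posterior precision = 1/σ₀² + n/σ² = 1/57235.7776 + 10/13639.9041 = (σ² + n·σ₀²)/(σ₀²σ²) = 585997.6801/(57235.7776·13639.9041); posterior variance σₙ² = σ₀²σ²/(σ² + n·σ₀²) = 57235.7776·13639.9041/585997.6801 = 1332.241652.
Predictive variance for one new observation = σₙ² + σ² = 57235.7776·13639.9041/585997.6801 + 13639.9041 = σ²·(σ₀² + 585997.6801)/585997.6801 = 13639.9041·643233.4577/585997.6801 = 14972.145752; SD = √(13639.9041·643233.4577/585997.6801) = 122.3607.

122.3607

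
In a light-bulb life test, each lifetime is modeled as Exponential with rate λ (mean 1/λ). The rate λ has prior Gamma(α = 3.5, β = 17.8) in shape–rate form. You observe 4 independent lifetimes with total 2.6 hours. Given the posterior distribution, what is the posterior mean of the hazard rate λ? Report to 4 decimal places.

With a Gamma(shape α, rate β) prior on the exponential rate λ, the posterior after n observations with total T = Σxᵢ is Gamma(α+n, β+T).
Posterior: Gamma(3.5+4, 17.8+2.6) = Gamma(7.5, 20.4).
Posterior mean of λ = α/β = 7.5/20.4 = 0.3676.

0.3676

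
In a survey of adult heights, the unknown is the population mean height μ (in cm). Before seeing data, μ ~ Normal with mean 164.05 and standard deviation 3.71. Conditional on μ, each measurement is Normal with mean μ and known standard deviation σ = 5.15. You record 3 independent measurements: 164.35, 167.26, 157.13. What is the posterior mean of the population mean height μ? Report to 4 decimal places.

163.3579

For Normal data with known variance σ², a Normal(μ₀, σ₀²) prior on μ is conjugate. Posterior precision = 1/σ₀² + n/σ²; posterior mean is the precision-weighted average of μ₀ and x̄.
Σxᵢ = 164.35 + 167.26 + 157.13 = 488.74, so n·x̄ = 488.74.
σ₀² = 3.71² = 13.7641, σ² = 5.15² = 26.5225; σ² + n·σ₀² = 26.5225 + 3·13.7641 = 67.8148.
Posterior mean = (μ₀/σ₀² + n·x̄/σ²)/(1/σ₀² + n/σ²) = (σ²·μ₀ + σ₀²·n·x̄)/(σ² + n·σ₀²) = (26.5225·164.05 + 13.7641·488.74)/67.8148 = 11078.082359/67.8148 = 163.3579.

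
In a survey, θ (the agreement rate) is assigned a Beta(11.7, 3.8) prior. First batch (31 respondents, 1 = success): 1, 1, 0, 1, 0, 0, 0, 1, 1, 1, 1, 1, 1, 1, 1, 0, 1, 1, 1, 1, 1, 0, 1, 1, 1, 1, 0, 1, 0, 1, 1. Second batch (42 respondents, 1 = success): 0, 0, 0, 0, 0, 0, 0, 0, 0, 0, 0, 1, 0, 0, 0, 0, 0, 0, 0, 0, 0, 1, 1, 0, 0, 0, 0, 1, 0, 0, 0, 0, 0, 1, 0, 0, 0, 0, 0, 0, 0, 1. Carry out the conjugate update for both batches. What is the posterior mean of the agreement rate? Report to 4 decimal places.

0.4599

The Beta prior is conjugate to a Binomial/Bernoulli likelihood; the update adds successes to α and failures to β.
After batch 1: Beta(11.7+23, 3.8+8) = Beta(34.7, 11.8).
After batch 2: Beta(34.7+6, 11.8+36) = Beta(40.7, 47.8).
Posterior mean = α/(α+β) = 40.7/88.5 = 0.4599.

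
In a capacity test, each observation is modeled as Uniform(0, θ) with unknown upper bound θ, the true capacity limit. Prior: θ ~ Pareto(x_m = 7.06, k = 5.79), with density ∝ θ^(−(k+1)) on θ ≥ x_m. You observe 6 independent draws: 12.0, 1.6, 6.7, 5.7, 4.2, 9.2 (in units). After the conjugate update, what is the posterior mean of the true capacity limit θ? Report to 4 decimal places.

13.1121

A Pareto(scale x_m, shape k) prior on the upper bound θ of Uniform(0, θ) is conjugate: posterior is Pareto(max(x_m, max xᵢ), k + n).
Sample maximum = 12.0; prior scale x_m = 7.06 → posterior scale = max = 12.00.
Posterior shape = 5.79 + 6 = 11.79.
E[θ|data] = k·x_m/(k−1) = 11.79·12.00/10.79 = 13.1121.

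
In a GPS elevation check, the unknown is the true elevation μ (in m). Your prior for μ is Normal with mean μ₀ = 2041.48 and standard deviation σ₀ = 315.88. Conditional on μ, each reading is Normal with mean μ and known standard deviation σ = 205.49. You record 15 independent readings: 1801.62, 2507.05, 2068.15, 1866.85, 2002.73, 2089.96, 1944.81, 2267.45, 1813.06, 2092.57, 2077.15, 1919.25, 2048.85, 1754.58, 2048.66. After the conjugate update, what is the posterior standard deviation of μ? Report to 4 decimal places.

For Normal data with known variance σ², a Normal(μ₀, σ₀²) prior on μ is conjugate. Posterior precision = 1/σ₀² + n/σ²; posterior mean is the precision-weighted average of μ₀ and x̄.
σ₀² = 315.88² = 99780.1744, σ² = 205.49² = 42226.1401; σ² + n·σ₀² = 42226.1401 + 15·99780.1744 = 1538928.7561.
Posterior precision = 1/σ₀² + n/σ² = 1/99780.1744 + 15/42226.1401 = (σ² + n·σ₀²)/(σ₀²σ²) = 1538928.7561/(99780.1744·42226.1401); posterior variance σₙ² = σ₀²σ²/(σ² + n·σ₀²) = 99780.1744·42226.1401/1538928.7561 = 2737.834098.
Posterior SD = √σₙ² = √(99780.1744·42226.1401/1538928.7561) = 52.3243.

52.3243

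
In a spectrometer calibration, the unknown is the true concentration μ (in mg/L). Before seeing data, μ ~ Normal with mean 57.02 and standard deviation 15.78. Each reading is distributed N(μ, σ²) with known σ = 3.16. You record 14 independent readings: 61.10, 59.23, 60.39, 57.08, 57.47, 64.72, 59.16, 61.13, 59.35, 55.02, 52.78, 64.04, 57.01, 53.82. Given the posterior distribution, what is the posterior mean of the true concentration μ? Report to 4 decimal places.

For Normal data with known variance σ², a Normal(μ₀, σ₀²) prior on μ is conjugate. Posterior precision = 1/σ₀² + n/σ²; posterior mean is the precision-weighted average of μ₀ and x̄.
Σxᵢ = 61.10 + 59.23 + 60.39 + 57.08 + 57.47 + 64.72 + 59.16 + 61.13 + 59.35 + 55.02 + 52.78 + 64.04 + 57.01 + 53.82 = 822.3, so n·x̄ = 822.3.
σ₀² = 15.78² = 249.0084, σ² = 3.16² = 9.9856; σ² + n·σ₀² = 9.9856 + 14·249.0084 = 3496.1032.
Posterior mean = (μ₀/σ₀² + n·x̄/σ²)/(1/σ₀² + n/σ²) = (σ²·μ₀ + σ₀²·n·x̄)/(σ² + n·σ₀²) = (9.9856·57.02 + 249.0084·822.3)/3496.1032 = 205328.986232/3496.1032 = 58.7308.

58.7308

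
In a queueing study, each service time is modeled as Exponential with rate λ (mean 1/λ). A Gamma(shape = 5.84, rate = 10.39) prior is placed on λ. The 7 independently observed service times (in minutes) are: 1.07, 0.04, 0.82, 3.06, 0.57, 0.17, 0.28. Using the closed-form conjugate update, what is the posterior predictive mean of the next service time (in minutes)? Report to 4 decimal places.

1.3851

With a Gamma(shape α, rate β) prior on the exponential rate λ, the posterior after n observations with total T = Σxᵢ is Gamma(α+n, β+T).
Sum of observations T = 6.01 minutes; n = 7.
Posterior: Gamma(5.84+7, 10.39+6.01) = Gamma(12.84, 16.40).
The predictive distribution for the next observation is Lomax; its mean is β/(α−1) = 16.40/11.84 = 1.3851.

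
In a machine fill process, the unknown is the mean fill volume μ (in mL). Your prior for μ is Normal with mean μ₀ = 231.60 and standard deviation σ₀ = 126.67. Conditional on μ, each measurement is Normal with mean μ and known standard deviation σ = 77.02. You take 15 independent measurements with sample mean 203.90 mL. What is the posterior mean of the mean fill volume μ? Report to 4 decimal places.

204.5663

For Normal data with known variance σ², a Normal(μ₀, σ₀²) prior on μ is conjugate. Posterior precision = 1/σ₀² + n/σ²; posterior mean is the precision-weighted average of μ₀ and x̄.
n·x̄ = 15·203.90 = 3058.5.
σ₀² = 126.67² = 16045.2889, σ² = 77.02² = 5932.0804; σ² + n·σ₀² = 5932.0804 + 15·16045.2889 = 246611.4139.
Posterior mean = (μ₀/σ₀² + n·x̄/σ²)/(1/σ₀² + n/σ²) = (σ²·μ₀ + σ₀²·n·x̄)/(σ² + n·σ₀²) = (5932.0804·231.60 + 16045.2889·3058.5)/246611.4139 = 50448385.92129/246611.4139 = 204.5663.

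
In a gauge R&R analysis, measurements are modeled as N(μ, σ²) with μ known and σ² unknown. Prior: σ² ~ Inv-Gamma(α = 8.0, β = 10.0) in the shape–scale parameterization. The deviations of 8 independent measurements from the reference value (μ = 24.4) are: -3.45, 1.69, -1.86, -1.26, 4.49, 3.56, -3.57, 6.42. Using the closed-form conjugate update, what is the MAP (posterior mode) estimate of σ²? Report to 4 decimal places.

4.8693

With known mean μ and an Inverse-Gamma(α, β) prior on σ², the Normal likelihood is conjugate: posterior is Inv-Gamma(α + n/2, β + Σ(xᵢ−μ)²/2).
Σ(xᵢ−μ)² = (-3.45)² + (1.69)² + (-1.86)² + (-1.26)² + (4.49)² + (3.56)² + (-3.57)² + (6.42)² = 106.6008.
Posterior: Inv-Gamma(8.0 + 8/2, 10.0 + 106.6008/2) = Inv-Gamma(12.00, 63.30040).
Mode = β/(α+1) = 63.30040/13.00 = 4.8693.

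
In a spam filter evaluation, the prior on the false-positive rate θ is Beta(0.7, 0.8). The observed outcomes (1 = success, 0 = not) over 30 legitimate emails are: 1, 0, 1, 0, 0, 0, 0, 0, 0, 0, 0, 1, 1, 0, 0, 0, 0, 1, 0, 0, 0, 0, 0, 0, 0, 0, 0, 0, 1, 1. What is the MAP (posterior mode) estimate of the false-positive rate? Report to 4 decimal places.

The Beta prior is conjugate to a Binomial/Bernoulli likelihood; the update adds successes to α and failures to β.
Posterior: Beta(α+k, β+n−k) = Beta(0.7+7, 0.8+23) = Beta(7.7, 23.8).
Mode of Beta(a,b) for a,b>1 is (a−1)/(a+b−2) = 6.7/29.5 = 0.2271.

0.2271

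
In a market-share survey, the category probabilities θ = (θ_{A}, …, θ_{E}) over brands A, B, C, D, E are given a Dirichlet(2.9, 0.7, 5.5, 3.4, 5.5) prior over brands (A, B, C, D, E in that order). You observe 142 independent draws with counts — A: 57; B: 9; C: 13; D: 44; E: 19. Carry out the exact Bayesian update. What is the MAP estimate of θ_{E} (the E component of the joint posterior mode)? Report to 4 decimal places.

0.1516

The Dirichlet prior is conjugate to the Multinomial likelihood: each posterior αⱼ = prior αⱼ + observed count nⱼ.
Posterior concentration: (59.9, 9.7, 18.5, 47.4, 24.5), total = 160.0.
Joint mode component: (α_{E}−1)/(Σα−K) = 23.5/155.0 = 0.1516.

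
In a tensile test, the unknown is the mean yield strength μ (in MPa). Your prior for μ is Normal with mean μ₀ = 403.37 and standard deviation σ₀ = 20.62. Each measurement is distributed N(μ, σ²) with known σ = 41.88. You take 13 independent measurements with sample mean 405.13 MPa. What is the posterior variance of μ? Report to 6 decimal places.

102.418841

For Normal data with known variance σ², a Normal(μ₀, σ₀²) prior on μ is conjugate. Posterior precision = 1/σ₀² + n/σ²; posterior mean is the precision-weighted average of μ₀ and x̄.
σ₀² = 20.62² = 425.1844, σ² = 41.88² = 1753.9344; σ² + n·σ₀² = 1753.9344 + 13·425.1844 = 7281.3316.
Posterior precision = 1/σ₀² + n/σ² = 1/425.1844 + 13/1753.9344 = (σ² + n·σ₀²)/(σ₀²σ²) = 7281.3316/(425.1844·1753.9344); posterior variance σₙ² = σ₀²σ²/(σ² + n·σ₀²) = 425.1844·1753.9344/7281.3316 = 102.418841.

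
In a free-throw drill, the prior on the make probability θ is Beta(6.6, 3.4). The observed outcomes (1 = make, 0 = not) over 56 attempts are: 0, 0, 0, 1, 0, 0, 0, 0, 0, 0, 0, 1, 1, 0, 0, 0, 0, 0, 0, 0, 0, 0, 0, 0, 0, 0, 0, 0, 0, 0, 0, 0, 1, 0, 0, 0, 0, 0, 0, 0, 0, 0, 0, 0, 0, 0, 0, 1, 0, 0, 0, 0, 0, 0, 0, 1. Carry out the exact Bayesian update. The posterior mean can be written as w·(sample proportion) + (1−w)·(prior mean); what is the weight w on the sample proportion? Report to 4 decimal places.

0.8485

The Beta prior is conjugate to a Binomial/Bernoulli likelihood; the update adds successes to α and failures to β.
Posterior mean = (α₀+k)/(α₀+β₀+n) = [n/(α₀+β₀+n)]·(k/n) + [(α₀+β₀)/(α₀+β₀+n)]·α₀/(α₀+β₀), so only n and the prior enter the weight.
The weight on the data is w = n/(α₀+β₀+n) = 56/(6.6+3.4+56) = 56/66.0 = 0.8485.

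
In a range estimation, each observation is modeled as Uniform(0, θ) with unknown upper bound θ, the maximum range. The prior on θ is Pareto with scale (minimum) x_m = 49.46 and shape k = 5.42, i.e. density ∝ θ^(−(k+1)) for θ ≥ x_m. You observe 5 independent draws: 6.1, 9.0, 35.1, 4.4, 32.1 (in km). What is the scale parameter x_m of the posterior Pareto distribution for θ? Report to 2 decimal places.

A Pareto(scale x_m, shape k) prior on the upper bound θ of Uniform(0, θ) is conjugate: posterior is Pareto(max(x_m, max xᵢ), k + n).
Sample maximum = 35.1; prior scale x_m = 49.46 → posterior scale = max = 49.46.
Posterior shape = 5.42 + 5 = 10.42.
Posterior scale x_m = 49.46.

49.46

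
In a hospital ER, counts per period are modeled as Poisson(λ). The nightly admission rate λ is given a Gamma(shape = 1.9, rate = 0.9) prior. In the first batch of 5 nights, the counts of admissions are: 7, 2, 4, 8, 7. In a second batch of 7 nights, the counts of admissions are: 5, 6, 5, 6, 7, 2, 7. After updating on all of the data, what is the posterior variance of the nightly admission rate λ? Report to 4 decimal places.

With a Gamma(shape α, rate β) prior, the Poisson likelihood is conjugate: the posterior is Gamma(α + ΣXᵢ, β + n).
Batch 1: sum of counts S = 28 over n = 5 nights.
After batch 1: Gamma(α+S, β+n) = Gamma(1.9+28, 0.9+5) = Gamma(29.9, 5.9).
Batch 2: sum of counts S = 38 over n = 7 nights.
After batch 2: Gamma(α+S, β+n) = Gamma(29.9+38, 5.9+7) = Gamma(67.9, 12.9).
Var = α/β² = 67.9/12.9² = 0.4080.

0.4080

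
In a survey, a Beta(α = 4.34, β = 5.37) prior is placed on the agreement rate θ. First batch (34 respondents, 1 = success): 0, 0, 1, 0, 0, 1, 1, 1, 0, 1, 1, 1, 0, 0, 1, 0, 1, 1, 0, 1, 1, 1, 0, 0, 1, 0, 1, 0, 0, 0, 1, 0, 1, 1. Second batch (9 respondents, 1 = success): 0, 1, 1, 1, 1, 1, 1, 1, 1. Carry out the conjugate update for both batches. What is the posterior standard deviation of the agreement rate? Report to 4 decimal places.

The Beta prior is conjugate to a Binomial/Bernoulli likelihood; the update adds successes to α and failures to β.
After batch 1: Beta(4.34+18, 5.37+16) = Beta(22.34, 21.37).
After batch 2: Beta(22.34+8, 21.37+1) = Beta(30.34, 22.37).
Var = αβ/((α+β)²(α+β+1)) = 30.34·22.37/(52.71²·53.71) = 0.00454821; SD = √0.00454821 = 0.0674.

0.0674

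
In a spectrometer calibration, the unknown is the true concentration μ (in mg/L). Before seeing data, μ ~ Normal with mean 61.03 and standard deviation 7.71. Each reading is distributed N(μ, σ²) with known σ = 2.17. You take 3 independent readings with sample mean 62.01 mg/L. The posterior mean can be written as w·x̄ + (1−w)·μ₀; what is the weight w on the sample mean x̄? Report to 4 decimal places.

For Normal data with known variance σ², a Normal(μ₀, σ₀²) prior on μ is conjugate. Posterior precision = 1/σ₀² + n/σ²; posterior mean is the precision-weighted average of μ₀ and x̄.
σ₀² = 7.71² = 59.4441, σ² = 2.17² = 4.7089. Prior precision 1/σ₀² = 1/59.4441; data precision n/σ² = 3/4.7089.
w = (n/σ²)/(1/σ₀² + n/σ²) = n·σ₀²/(σ² + n·σ₀²) = 3·59.4441/(4.7089 + 3·59.4441) = 178.3323/183.0412 = 0.9743.

0.9743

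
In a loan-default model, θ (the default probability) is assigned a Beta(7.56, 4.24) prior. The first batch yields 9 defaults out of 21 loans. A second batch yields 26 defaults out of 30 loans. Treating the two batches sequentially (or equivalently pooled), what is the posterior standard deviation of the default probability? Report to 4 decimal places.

0.0585

The Beta prior is conjugate to a Binomial/Bernoulli likelihood; the update adds successes to α and failures to β.
After batch 1: Beta(7.56+9, 4.24+12) = Beta(16.56, 16.24).
After batch 2: Beta(16.56+26, 16.24+4) = Beta(42.56, 20.24).
Var = αβ/((α+β)²(α+β+1)) = 42.56·20.24/(62.80²·63.80) = 0.00342351; SD = √0.00342351 = 0.0585.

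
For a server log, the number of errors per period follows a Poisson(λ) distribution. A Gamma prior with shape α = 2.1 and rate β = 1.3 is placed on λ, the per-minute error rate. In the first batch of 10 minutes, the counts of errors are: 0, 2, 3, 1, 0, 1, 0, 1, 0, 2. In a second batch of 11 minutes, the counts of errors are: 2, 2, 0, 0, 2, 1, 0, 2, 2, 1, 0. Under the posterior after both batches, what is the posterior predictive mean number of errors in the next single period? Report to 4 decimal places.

With a Gamma(shape α, rate β) prior, the Poisson likelihood is conjugate: the posterior is Gamma(α + ΣXᵢ, β + n).
Batch 1: sum of counts S = 10 over n = 10 minutes.
After batch 1: Gamma(α+S, β+n) = Gamma(2.1+10, 1.3+10) = Gamma(12.1, 11.3).
Batch 2: sum of counts S = 12 over n = 11 minutes.
After batch 2: Gamma(α+S, β+n) = Gamma(12.1+12, 11.3+11) = Gamma(24.1, 22.3).
The predictive distribution for one future period is NegBinom with mean α/β = 1.0807.

1.0807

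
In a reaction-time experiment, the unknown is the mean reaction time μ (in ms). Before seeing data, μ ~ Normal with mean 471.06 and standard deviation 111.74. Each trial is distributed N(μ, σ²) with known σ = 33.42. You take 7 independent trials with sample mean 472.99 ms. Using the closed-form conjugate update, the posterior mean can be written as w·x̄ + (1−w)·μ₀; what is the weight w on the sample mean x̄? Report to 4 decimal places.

For Normal data with known variance σ², a Normal(μ₀, σ₀²) prior on μ is conjugate. Posterior precision = 1/σ₀² + n/σ²; posterior mean is the precision-weighted average of μ₀ and x̄.
σ₀² = 111.74² = 12485.8276, σ² = 33.42² = 1116.8964. Prior precision 1/σ₀² = 1/12485.8276; data precision n/σ² = 7/1116.8964.
w = (n/σ²)/(1/σ₀² + n/σ²) = n·σ₀²/(σ² + n·σ₀²) = 7·12485.8276/(1116.8964 + 7·12485.8276) = 87400.7932/88517.6896 = 0.9874.

0.9874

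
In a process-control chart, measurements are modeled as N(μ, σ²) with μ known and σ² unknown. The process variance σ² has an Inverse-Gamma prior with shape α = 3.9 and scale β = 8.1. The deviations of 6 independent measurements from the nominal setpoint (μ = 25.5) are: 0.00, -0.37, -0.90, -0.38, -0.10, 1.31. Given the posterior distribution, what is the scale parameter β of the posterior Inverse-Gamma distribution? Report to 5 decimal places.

With known mean μ and an Inverse-Gamma(α, β) prior on σ², the Normal likelihood is conjugate: posterior is Inv-Gamma(α + n/2, β + Σ(xᵢ−μ)²/2).
Σ(xᵢ−μ)² = (0.00)² + (-0.37)² + (-0.90)² + (-0.38)² + (-0.10)² + (1.31)² = 2.8174.
Posterior: Inv-Gamma(3.9 + 6/2, 8.1 + 2.8174/2) = Inv-Gamma(6.90, 9.50870).
Posterior β = 9.50870.

9.50870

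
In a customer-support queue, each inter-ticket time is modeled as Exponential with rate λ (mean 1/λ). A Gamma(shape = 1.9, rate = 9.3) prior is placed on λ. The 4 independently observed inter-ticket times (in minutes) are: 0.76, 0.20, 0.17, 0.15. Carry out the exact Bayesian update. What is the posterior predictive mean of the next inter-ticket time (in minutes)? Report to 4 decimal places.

With a Gamma(shape α, rate β) prior on the exponential rate λ, the posterior after n observations with total T = Σxᵢ is Gamma(α+n, β+T).
Sum of observations T = 1.28 minutes; n = 4.
Posterior: Gamma(1.9+4, 9.3+1.28) = Gamma(5.9, 10.58).
The predictive distribution for the next observation is Lomax; its mean is β/(α−1) = 10.58/4.9 = 2.1592.

2.1592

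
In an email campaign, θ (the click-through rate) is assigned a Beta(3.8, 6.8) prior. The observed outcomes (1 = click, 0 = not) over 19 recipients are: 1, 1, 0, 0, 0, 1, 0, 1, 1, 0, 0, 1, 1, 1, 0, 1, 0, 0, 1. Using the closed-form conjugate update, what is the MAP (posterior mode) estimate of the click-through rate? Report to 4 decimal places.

The Beta prior is conjugate to a Binomial/Bernoulli likelihood; the update adds successes to α and failures to β.
Posterior: Beta(α+k, β+n−k) = Beta(3.8+10, 6.8+9) = Beta(13.8, 15.8).
Mode of Beta(a,b) for a,b>1 is (a−1)/(a+b−2) = 12.8/27.6 = 0.4638.

0.4638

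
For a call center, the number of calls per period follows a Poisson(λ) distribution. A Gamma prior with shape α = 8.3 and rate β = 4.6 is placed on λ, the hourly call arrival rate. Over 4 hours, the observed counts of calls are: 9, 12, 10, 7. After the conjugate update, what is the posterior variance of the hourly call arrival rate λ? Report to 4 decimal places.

With a Gamma(shape α, rate β) prior, the Poisson likelihood is conjugate: the posterior is Gamma(α + ΣXᵢ, β + n).
Sum of counts S = 38 over n = 4 hours.
Posterior: Gamma(α+S, β+n) = Gamma(8.3+38, 4.6+4) = Gamma(46.3, 8.6).
Var = α/β² = 46.3/8.6² = 0.6260.

0.6260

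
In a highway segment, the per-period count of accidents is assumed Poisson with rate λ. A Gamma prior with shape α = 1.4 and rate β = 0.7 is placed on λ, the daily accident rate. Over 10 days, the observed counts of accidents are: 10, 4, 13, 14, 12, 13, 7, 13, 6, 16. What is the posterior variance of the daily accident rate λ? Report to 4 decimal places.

0.9555

With a Gamma(shape α, rate β) prior, the Poisson likelihood is conjugate: the posterior is Gamma(α + ΣXᵢ, β + n).
Sum of counts S = 108 over n = 10 days.
Posterior: Gamma(α+S, β+n) = Gamma(1.4+108, 0.7+10) = Gamma(109.4, 10.7).
Var = α/β² = 109.4/10.7² = 0.9555.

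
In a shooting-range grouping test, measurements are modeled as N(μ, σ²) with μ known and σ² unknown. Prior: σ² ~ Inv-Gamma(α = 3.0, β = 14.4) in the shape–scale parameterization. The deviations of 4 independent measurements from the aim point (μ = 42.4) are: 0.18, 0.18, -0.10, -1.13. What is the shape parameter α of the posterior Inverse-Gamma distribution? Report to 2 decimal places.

5.00

With known mean μ and an Inverse-Gamma(α, β) prior on σ², the Normal likelihood is conjugate: posterior is Inv-Gamma(α + n/2, β + Σ(xᵢ−μ)²/2).
Σ(xᵢ−μ)² = (0.18)² + (0.18)² + (-0.10)² + (-1.13)² = 1.3517.
Posterior: Inv-Gamma(3.0 + 4/2, 14.4 + 1.3517/2) = Inv-Gamma(5.00, 15.07585).
Posterior α = 5.00.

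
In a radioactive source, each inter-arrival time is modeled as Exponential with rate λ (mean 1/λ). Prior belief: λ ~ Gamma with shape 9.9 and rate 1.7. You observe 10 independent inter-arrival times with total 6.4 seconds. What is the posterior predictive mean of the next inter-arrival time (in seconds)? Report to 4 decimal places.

With a Gamma(shape α, rate β) prior on the exponential rate λ, the posterior after n observations with total T = Σxᵢ is Gamma(α+n, β+T).
Posterior: Gamma(9.9+10, 1.7+6.4) = Gamma(19.9, 8.1).
The predictive distribution for the next observation is Lomax; its mean is β/(α−1) = 8.1/18.9 = 0.4286.

0.4286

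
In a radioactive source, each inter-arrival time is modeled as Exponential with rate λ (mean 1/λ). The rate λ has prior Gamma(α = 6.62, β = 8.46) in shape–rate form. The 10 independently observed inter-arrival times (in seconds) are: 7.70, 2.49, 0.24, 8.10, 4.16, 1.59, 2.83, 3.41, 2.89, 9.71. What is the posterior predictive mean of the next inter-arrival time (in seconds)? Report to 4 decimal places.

3.3022

With a Gamma(shape α, rate β) prior on the exponential rate λ, the posterior after n observations with total T = Σxᵢ is Gamma(α+n, β+T).
Sum of observations T = 43.12 seconds; n = 10.
Posterior: Gamma(6.62+10, 8.46+43.12) = Gamma(16.62, 51.58).
The predictive distribution for the next observation is Lomax; its mean is β/(α−1) = 51.58/15.62 = 3.3022.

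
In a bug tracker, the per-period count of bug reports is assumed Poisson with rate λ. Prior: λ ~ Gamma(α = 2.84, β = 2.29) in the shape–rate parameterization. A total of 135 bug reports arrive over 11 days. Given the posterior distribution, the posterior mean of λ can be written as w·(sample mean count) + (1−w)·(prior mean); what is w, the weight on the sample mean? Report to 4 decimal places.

With a Gamma(shape α, rate β) prior, the Poisson likelihood is conjugate: the posterior is Gamma(α + ΣXᵢ, β + n).
Posterior mean = (α₀+S)/(β₀+n) = [n/(β₀+n)]·(S/n) + [β₀/(β₀+n)]·(α₀/β₀), so only n and β₀ enter the weight.
Weight on data w = n/(β₀+n) = 11/(2.29+11) = 11/13.29 = 0.8277.

0.8277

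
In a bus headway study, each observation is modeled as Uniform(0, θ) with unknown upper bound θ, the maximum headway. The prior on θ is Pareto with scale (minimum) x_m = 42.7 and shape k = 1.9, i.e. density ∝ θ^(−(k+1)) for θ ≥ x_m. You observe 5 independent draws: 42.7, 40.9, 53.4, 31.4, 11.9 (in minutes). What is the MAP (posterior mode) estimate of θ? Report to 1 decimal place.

53.4

A Pareto(scale x_m, shape k) prior on the upper bound θ of Uniform(0, θ) is conjugate: posterior is Pareto(max(x_m, max xᵢ), k + n).
Sample maximum = 53.4; prior scale x_m = 42.7 → posterior scale = max = 53.4.
Posterior shape = 1.9 + 5 = 6.9.
The Pareto density is decreasing on [x_m, ∞), so the mode is x_m = 53.4.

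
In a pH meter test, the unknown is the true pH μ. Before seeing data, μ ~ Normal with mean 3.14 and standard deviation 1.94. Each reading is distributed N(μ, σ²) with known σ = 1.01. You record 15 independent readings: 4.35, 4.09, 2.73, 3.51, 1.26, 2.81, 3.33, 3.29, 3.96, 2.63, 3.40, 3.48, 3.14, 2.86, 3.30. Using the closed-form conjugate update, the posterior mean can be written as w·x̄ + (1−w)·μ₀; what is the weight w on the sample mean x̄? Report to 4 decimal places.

0.9823

For Normal data with known variance σ², a Normal(μ₀, σ₀²) prior on μ is conjugate. Posterior precision = 1/σ₀² + n/σ²; posterior mean is the precision-weighted average of μ₀ and x̄.
σ₀² = 1.94² = 3.7636, σ² = 1.01² = 1.0201. Prior precision 1/σ₀² = 1/3.7636; data precision n/σ² = 15/1.0201.
w = (n/σ²)/(1/σ₀² + n/σ²) = n·σ₀²/(σ² + n·σ₀²) = 15·3.7636/(1.0201 + 15·3.7636) = 56.454/57.4741 = 0.9823.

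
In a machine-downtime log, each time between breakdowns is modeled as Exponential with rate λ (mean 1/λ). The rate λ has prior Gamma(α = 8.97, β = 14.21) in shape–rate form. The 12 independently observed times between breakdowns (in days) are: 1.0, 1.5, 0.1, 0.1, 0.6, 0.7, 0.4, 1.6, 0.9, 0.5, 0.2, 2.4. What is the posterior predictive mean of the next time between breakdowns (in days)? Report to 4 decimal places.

With a Gamma(shape α, rate β) prior on the exponential rate λ, the posterior after n observations with total T = Σxᵢ is Gamma(α+n, β+T).
Sum of observations T = 10.0 days; n = 12.
Posterior: Gamma(8.97+12, 14.21+10.0) = Gamma(20.97, 24.21).
The predictive distribution for the next observation is Lomax; its mean is β/(α−1) = 24.21/19.97 = 1.2123.

1.2123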